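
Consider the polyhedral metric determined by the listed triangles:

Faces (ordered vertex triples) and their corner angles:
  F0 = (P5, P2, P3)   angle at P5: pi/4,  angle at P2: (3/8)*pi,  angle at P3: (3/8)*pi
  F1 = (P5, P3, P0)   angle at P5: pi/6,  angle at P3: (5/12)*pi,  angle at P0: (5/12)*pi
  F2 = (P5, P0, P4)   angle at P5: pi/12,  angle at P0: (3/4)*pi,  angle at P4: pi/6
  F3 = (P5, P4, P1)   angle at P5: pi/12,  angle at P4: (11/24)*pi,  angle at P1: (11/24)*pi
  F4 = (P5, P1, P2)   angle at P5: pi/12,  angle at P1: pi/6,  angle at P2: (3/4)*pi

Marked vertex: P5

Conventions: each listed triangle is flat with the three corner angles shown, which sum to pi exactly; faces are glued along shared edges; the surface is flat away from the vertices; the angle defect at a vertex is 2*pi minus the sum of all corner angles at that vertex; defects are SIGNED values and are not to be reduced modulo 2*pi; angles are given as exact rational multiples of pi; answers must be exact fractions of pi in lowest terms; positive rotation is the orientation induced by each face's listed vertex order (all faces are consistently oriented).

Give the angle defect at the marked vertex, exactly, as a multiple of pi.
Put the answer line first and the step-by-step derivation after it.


Answer: defect(P5) = (4/3)*pi

Sum of corner angles at P5: (2/3)*pi
defect = 2*pi - (2/3)*pi


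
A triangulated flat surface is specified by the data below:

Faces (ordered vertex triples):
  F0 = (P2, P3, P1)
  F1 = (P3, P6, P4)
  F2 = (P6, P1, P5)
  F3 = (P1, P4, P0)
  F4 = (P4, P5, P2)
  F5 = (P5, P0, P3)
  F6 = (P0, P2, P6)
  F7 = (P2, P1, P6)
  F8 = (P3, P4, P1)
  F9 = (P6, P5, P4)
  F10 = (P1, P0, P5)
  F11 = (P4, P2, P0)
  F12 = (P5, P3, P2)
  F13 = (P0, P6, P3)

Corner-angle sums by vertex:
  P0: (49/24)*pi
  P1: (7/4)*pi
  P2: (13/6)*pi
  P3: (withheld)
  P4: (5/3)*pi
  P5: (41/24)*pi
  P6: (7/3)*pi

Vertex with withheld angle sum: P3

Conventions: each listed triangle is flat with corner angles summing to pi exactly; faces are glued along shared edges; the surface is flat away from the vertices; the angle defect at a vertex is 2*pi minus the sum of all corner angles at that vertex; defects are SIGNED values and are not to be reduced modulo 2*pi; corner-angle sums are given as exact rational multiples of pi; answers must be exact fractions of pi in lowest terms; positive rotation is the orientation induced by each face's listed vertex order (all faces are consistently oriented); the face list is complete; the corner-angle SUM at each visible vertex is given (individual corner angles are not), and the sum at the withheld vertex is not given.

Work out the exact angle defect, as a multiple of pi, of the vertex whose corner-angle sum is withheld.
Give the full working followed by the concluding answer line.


V = 7, E = 21, F = 14; chi = V - E + F = 0
Gauss-Bonnet: total defect = 2*pi*chi = 0; visible defects sum to pi/3

Answer: defect(P3) = -pi/3


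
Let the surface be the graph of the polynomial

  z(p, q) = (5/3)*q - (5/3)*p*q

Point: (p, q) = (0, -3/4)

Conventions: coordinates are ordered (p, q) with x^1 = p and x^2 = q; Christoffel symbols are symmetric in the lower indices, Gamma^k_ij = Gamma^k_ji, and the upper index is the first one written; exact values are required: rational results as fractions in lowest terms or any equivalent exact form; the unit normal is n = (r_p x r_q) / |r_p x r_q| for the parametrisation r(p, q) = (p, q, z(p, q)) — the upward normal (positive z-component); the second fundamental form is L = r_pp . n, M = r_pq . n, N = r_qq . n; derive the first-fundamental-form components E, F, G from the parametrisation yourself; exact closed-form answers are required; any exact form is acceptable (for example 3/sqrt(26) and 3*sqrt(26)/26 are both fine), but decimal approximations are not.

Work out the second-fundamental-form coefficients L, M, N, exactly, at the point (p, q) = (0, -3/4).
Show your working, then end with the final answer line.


z_p = 5/4, z_q = 5/3, z_pp = 0, z_pq = -5/3, z_qq = 0
E = 41/16, F = 25/12, G = 34/9; answer radicand W^2 = 769/144
unnormalised second-form numerators: l = 0, m = -5/3, n = 0; L = l/sqrt(769/144), and similarly M = m/sqrt(W^2), N = n/sqrt(W^2)

Answer: L = 0, M = -20*sqrt(769)/769, N = 0


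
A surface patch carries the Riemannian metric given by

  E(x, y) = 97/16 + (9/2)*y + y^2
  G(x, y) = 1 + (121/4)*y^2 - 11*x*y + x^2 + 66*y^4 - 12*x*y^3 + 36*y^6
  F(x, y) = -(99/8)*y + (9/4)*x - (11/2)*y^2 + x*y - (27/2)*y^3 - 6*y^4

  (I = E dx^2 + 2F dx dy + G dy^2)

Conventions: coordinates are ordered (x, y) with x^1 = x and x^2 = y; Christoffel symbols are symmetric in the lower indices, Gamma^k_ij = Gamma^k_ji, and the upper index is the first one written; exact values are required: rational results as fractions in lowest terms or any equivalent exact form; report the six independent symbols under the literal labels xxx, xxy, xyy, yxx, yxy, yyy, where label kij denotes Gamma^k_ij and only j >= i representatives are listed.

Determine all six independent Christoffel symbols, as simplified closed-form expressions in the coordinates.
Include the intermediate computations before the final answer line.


E = 97/16 + (9/2)*y + y^2; F = -(99/8)*y + (9/4)*x - (11/2)*y^2 + x*y - (27/2)*y^3 - 6*y^4; G = 1 + (121/4)*y^2 - 11*x*y + x^2 + 66*y^4 - 12*x*y^3 + 36*y^6
Gamma^k_ij = (1/2) g^{kl} (d_i g_jl + d_j g_il - d_l g_ij), with g^inv = (1/(EG-F^2)) [[G, -F], [-F, E]]
first partials: E_x = 0, E_y = 9/2 + 2*y, F_x = 9/4 + y, F_y = -99/8 - 11*y + x - (81/2)*y^2 - 24*y^3, G_x = -11*y + 2*x - 12*y^3, G_y = (121/2)*y - 11*x + 264*y^3 - 36*x*y^2 + 216*y^5
D = EG - F^2 = 97/16 + (9/2)*y + (125/4)*y^2 - 11*x*y + x^2 + 66*y^4 - 12*x*y^3 + 36*y^6
expanded: Gamma^x_xx = (G E_x - 2F F_x + F E_y)/(2D), Gamma^x_xy = (G E_y - F G_x)/(2D), Gamma^x_yy = (2G F_y - G G_x - F G_y)/(2D), Gamma^y_xx = (2E F_x - E E_y - F E_x)/(2D), Gamma^y_xy = (E G_x - F E_y)/(2D), Gamma^y_yy = (E G_y - 2F F_y + F G_x)/(2D); substitute and cancel common factors

Answer: Gamma_xxx = 0, Gamma_xxy = (16*y + 36)/(16*x^2 - 192*x*y^3 - 176*x*y + 576*y^6 + 1056*y^4 + 500*y^2 + 72*y + 97), Gamma_xyy = (-288*y^3 - 648*y^2 - 88*y - 198)/(16*x^2 - 192*x*y^3 - 176*x*y + 576*y^6 + 1056*y^4 + 500*y^2 + 72*y + 97), Gamma_yxx = 0, Gamma_yxy = (16*x - 96*y^3 - 88*y)/(16*x^2 - 192*x*y^3 - 176*x*y + 576*y^6 + 1056*y^4 + 500*y^2 + 72*y + 97), Gamma_yyy = (-288*x*y^2 - 88*x + 1728*y^5 + 2112*y^3 + 484*y)/(16*x^2 - 192*x*y^3 - 176*x*y + 576*y^6 + 1056*y^4 + 500*y^2 + 72*y + 97)


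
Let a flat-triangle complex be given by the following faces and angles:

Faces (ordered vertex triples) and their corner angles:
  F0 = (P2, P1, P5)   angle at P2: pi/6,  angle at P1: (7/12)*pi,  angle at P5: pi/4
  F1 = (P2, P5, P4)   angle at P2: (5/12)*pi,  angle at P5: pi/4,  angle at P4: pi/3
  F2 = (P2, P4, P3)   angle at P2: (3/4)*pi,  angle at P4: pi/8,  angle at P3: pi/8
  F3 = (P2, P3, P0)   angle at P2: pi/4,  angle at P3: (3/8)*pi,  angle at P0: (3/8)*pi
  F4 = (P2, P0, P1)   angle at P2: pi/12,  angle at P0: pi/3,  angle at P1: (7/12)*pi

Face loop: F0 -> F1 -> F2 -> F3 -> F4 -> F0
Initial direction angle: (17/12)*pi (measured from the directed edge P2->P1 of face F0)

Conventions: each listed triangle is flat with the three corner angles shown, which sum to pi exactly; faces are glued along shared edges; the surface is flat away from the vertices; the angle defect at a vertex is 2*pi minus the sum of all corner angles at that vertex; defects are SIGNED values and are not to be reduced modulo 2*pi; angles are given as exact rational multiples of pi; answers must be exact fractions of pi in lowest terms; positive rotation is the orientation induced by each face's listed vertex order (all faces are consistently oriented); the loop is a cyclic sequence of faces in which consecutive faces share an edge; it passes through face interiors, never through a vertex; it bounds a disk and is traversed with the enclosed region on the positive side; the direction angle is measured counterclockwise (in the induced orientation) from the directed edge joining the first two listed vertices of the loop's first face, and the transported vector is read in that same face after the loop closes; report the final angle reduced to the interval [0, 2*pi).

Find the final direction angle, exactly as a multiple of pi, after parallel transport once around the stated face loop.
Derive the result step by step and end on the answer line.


enclosed vertex P2: corner angles sum to (5/3)*pi, defect = 2*pi - (5/3)*pi = pi/3
the final direction is the initial angle plus the enclosed defects, taken mod 2*pi in the induced orientation
final angle = (17/12)*pi + pi/3 = (7/4)*pi (mod 2*pi)

Answer: final direction angle = (7/4)*pi


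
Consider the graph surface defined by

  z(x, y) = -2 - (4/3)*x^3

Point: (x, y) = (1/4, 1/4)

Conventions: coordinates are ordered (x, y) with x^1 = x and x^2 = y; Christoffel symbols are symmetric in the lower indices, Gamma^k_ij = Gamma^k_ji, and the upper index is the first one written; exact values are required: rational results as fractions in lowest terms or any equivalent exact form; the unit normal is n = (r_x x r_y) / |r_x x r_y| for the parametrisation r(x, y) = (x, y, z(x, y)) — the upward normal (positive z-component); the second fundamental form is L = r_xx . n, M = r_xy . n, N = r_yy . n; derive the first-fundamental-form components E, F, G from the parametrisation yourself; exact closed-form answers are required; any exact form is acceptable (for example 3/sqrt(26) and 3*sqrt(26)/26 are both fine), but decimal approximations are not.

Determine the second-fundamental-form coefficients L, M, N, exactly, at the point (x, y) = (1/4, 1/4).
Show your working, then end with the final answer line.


z_x = -1/4, z_y = 0, z_xx = -2, z_xy = 0, z_yy = 0
E = 17/16, F = 0, G = 1; answer radicand W^2 = 17/16
unnormalised second-form numerators: l = -2, m = 0, n = 0; L = l/sqrt(17/16), and similarly M = m/sqrt(W^2), N = n/sqrt(W^2)

Answer: L = -8*sqrt(17)/17, M = 0, N = 0


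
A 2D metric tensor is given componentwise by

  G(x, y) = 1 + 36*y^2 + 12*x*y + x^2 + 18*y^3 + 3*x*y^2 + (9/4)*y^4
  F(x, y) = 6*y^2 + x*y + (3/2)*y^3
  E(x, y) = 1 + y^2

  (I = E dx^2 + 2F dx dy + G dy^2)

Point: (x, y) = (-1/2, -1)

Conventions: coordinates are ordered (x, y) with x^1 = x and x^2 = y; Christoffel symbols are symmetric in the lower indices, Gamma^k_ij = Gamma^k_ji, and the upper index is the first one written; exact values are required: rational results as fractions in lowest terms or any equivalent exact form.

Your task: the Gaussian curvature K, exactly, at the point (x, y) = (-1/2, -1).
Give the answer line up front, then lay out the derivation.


Answer: K = -1/729

E = 2, F = 5, G = 26, EG - F^2 = 27 at the point
E_x = 0, E_y = -2, F_x = -1, F_y = -8, G_x = -10, G_y = -30
E_yy = 2, F_xy = 1, G_xx = 2
Using the Brioschi determinant formula for K from the metric derivatives:
M1 = [[-E_yy/2 + F_xy - G_xx/2, E_x/2, F_x - E_y/2], [F_y - G_x/2, E, F], [G_y/2, F, G]] = [[-1, 0, 0], [-3, 2, 5], [-15, 5, 26]]; det M1 = -27
M2 = [[0, E_y/2, G_x/2], [E_y/2, E, F], [G_x/2, F, G]] = [[0, -1, -5], [-1, 2, 5], [-5, 5, 26]]; det M2 = -26
det M1 - det M2 = -1; K = -1 / (27)^2 = -1/729


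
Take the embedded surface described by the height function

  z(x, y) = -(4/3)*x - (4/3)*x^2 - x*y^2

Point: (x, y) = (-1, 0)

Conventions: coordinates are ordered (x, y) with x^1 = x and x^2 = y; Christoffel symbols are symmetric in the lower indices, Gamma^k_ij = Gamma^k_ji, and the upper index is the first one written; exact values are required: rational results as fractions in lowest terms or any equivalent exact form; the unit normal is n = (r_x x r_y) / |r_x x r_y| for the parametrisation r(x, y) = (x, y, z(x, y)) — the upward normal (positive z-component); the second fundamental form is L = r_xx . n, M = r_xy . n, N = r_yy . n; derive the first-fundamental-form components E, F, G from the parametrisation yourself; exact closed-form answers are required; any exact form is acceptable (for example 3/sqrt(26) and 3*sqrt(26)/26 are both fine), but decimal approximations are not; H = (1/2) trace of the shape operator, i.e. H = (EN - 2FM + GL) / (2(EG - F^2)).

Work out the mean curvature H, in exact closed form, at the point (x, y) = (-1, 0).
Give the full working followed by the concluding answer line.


z_x = 4/3, z_y = 0, z_xx = -8/3, z_xy = 0, z_yy = 2
E = 25/9, F = 0, G = 1; answer radicand W^2 = 25/9
unnormalised second-form numerators: l = -8/3, m = 0, n = 2; L = l/sqrt(25/9), and similarly M = m/sqrt(W^2), N = n/sqrt(W^2)
H = (E*n - 2*F*m + G*l) / (2*(EG - F^2)*sqrt(W^2)); E*n - 2*F*m + G*l = 26/9, EG - F^2 = 25/9, so H = (13/25)/sqrt(25/9)

Answer: H = 39/125


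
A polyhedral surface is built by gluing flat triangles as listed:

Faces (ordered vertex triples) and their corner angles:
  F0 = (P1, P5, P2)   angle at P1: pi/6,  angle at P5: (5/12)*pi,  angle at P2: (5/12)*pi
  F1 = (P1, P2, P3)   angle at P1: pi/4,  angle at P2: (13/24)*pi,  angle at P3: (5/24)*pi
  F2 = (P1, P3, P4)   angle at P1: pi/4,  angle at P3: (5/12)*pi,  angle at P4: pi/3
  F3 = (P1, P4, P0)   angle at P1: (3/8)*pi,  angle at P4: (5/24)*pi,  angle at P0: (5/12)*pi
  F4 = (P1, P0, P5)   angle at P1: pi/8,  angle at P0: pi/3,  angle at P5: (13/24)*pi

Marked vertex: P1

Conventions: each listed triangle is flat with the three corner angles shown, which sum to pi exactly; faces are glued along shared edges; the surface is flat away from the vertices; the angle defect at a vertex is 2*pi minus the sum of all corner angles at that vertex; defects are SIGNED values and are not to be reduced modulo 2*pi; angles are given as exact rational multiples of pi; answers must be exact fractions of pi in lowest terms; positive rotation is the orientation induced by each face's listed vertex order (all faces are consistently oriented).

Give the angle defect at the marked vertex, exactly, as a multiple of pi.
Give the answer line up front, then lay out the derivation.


Answer: defect(P1) = (5/6)*pi

Sum of corner angles at P1: (7/6)*pi
defect = 2*pi - (7/6)*pi


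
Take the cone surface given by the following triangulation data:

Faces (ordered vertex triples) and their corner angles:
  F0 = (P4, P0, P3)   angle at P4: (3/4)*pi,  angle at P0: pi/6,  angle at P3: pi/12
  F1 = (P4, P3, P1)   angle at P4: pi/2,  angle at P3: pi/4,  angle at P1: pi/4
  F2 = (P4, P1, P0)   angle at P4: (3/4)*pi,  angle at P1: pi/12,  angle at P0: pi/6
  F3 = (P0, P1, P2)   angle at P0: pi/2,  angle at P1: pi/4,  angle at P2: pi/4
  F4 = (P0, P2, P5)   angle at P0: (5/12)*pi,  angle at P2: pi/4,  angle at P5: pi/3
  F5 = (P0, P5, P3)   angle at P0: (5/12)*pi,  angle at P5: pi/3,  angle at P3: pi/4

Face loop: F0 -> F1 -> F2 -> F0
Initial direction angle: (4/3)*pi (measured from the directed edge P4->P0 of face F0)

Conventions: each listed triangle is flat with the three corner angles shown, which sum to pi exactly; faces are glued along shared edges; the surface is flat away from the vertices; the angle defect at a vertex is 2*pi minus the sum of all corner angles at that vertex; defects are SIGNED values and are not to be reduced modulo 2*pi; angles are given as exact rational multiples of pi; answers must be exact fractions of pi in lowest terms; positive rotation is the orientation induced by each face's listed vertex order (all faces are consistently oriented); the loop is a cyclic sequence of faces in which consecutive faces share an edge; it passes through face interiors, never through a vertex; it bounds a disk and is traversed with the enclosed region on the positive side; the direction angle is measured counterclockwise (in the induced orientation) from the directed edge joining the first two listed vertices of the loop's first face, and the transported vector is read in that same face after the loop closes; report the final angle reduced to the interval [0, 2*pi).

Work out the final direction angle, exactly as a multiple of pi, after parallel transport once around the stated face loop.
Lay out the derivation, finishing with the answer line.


enclosed vertex P4: corner angles sum to 2*pi, defect = 2*pi - 2*pi = 0
adding the enclosed defects to the starting angle (mod 2*pi, induced orientation) gives the holonomy
final angle = (4/3)*pi + 0 = (4/3)*pi (mod 2*pi)

Answer: final direction angle = (4/3)*pi


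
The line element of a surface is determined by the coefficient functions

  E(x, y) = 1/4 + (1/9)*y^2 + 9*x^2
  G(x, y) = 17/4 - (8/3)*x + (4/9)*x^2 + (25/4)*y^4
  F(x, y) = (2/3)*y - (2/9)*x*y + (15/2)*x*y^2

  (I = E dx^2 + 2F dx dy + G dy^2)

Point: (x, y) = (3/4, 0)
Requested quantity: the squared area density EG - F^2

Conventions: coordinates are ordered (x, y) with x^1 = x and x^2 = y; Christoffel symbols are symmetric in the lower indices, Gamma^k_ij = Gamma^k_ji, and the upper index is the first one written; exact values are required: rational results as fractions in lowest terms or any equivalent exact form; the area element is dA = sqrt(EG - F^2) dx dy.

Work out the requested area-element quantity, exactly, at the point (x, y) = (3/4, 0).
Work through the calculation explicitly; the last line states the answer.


E = 85/16, F = 0, G = 5/2; EG - F^2 = 425/32

Answer: EG - F^2 = 425/32


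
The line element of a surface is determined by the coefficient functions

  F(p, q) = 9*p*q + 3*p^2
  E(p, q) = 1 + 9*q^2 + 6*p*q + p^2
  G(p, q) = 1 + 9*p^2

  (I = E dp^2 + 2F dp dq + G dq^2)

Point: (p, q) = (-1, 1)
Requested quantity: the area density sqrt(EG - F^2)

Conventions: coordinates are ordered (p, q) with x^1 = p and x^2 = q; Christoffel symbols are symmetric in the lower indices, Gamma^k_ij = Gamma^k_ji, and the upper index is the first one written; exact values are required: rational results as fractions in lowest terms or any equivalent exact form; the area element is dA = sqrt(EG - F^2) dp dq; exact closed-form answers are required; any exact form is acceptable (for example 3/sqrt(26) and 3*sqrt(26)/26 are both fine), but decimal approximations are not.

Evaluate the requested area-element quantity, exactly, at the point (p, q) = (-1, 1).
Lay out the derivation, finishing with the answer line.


E = 5, F = -6, G = 10; EG - F^2 = 14

Answer: sqrt(EG - F^2) = sqrt(14)


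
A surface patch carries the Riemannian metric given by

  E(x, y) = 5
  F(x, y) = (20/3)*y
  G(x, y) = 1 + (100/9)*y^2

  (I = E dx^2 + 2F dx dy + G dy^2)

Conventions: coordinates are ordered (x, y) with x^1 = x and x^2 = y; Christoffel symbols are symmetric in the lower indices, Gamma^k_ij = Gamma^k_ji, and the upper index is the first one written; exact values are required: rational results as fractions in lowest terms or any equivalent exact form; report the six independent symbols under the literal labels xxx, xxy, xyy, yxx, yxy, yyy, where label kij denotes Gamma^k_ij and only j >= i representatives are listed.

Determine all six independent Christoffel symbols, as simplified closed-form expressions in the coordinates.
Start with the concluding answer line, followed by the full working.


Answer: Gamma_xxx = 0, Gamma_xxy = 0, Gamma_xyy = 12/(20*y^2 + 9), Gamma_yxx = 0, Gamma_yxy = 0, Gamma_yyy = 20*y/(20*y^2 + 9)

E = 5; F = (20/3)*y; G = 1 + (100/9)*y^2
Gamma^k_ij = (1/2) g^{kl} (d_i g_jl + d_j g_il - d_l g_ij), with g^inv = (1/(EG-F^2)) [[G, -F], [-F, E]]
first partials: E_x = 0, E_y = 0, F_x = 0, F_y = 20/3, G_x = 0, G_y = (200/9)*y
D = EG - F^2 = 5 + (100/9)*y^2
expanded: Gamma^x_xx = (G E_x - 2F F_x + F E_y)/(2D), Gamma^x_xy = (G E_y - F G_x)/(2D), Gamma^x_yy = (2G F_y - G G_x - F G_y)/(2D), Gamma^y_xx = (2E F_x - E E_y - F E_x)/(2D), Gamma^y_xy = (E G_x - F E_y)/(2D), Gamma^y_yy = (E G_y - 2F F_y + F G_x)/(2D); substitute and cancel common factors


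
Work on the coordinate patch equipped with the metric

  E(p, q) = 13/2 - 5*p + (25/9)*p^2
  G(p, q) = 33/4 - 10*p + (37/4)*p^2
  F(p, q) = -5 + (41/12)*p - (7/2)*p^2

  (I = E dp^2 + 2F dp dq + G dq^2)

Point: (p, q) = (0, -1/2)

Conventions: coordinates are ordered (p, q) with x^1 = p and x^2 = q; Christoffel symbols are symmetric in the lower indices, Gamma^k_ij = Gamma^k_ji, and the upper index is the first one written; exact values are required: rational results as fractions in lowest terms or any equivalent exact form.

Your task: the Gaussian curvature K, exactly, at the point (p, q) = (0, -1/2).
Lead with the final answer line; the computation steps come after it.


Answer: K = -16238/157323

E = 13/2, F = -5, G = 33/4, EG - F^2 = 229/8 at the point
E_p = -5, E_q = 0, F_p = 41/12, F_q = 0, G_p = -10, G_q = 0
E_qq = 0, F_pq = 0, G_pp = 37/2
The intrinsic route: Brioschi's K = (det M1 - det M2)/(EG - F^2)^2.
M1 = [[-E_qq/2 + F_pq - G_pp/2, E_p/2, F_p - E_q/2], [F_q - G_p/2, E, F], [G_q/2, F, G]] = [[-37/4, -5/2, 41/12], [5, 13/2, -5], [0, -5, 33/4]]; det M1 = -23719/96
M2 = [[0, E_q/2, G_p/2], [E_q/2, E, F], [G_p/2, F, G]] = [[0, 0, -5], [0, 13/2, -5], [-5, -5, 33/4]]; det M2 = -325/2
det M1 - det M2 = -8119/96; K = -8119/96 / (229/8)^2 = -16238/157323


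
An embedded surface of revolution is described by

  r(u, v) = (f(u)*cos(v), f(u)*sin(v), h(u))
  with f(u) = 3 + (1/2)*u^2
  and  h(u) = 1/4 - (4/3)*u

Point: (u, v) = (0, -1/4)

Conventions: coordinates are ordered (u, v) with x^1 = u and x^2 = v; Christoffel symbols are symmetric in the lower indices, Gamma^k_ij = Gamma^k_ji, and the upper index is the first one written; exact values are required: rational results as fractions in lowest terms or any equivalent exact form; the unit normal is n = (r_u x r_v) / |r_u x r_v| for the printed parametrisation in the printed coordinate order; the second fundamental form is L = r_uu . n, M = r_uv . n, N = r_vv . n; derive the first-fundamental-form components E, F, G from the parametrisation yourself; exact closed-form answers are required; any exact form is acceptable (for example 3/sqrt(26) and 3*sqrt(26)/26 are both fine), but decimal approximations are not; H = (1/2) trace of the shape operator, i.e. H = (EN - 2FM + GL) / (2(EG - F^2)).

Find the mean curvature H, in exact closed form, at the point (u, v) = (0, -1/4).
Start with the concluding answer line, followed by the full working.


Answer: H = 11/96

f = 3, f' = 0, f'' = 1, h' = -4/3, h'' = 0
E = 16/9, F = 0, G = 9; answer radicand W^2 = 16/9
unnormalised second-form numerators: l = 4/3, m = 0, n = -4; L = l/sqrt(16/9), and similarly M = m/sqrt(W^2), N = n/sqrt(W^2)
H = (E*n - 2*F*m + G*l) / (2*(EG - F^2)*sqrt(W^2)); E*n - 2*F*m + G*l = 44/9, EG - F^2 = 16, so H = (11/72)/sqrt(16/9)


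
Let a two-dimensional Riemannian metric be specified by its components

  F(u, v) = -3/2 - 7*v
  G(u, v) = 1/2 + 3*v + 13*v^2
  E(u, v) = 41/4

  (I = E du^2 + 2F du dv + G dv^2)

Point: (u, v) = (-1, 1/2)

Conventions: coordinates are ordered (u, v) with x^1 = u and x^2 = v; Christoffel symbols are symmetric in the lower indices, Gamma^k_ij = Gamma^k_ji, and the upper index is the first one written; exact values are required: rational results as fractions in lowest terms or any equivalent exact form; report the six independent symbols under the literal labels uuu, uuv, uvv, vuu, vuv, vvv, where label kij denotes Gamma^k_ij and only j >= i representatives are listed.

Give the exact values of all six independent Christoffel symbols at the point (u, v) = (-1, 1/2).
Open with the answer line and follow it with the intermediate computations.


Answer: Gamma_uuu = 0, Gamma_uuv = 0, Gamma_uvv = 52/461, Gamma_vuu = 0, Gamma_vuv = 0, Gamma_vvv = 752/461

E = 41/4, F = -5, G = 21/4 at the point
E_u = 0, E_v = 0, F_u = 0, F_v = -7, G_u = 0, G_v = 16
EG - F^2 = 461/16;  g^inv = (16/461) * [[21/4, 5], [5, 41/4]]
first-kind symbols [ij,l] = (1/2)(d_i g_jl + d_j g_il - d_l g_ij): [uu,u] = E_u/2 = 0, [uu,v] = F_u - E_v/2 = 0, [uv,u] = E_v/2 = 0, [uv,v] = G_u/2 = 0, [vv,u] = F_v - G_u/2 = -7, [vv,v] = G_v/2 = 8
Gamma^u_ij = (G*[ij,u] - F*[ij,v])/(EG - F^2), Gamma^v_ij = (E*[ij,v] - F*[ij,u])/(EG - F^2)


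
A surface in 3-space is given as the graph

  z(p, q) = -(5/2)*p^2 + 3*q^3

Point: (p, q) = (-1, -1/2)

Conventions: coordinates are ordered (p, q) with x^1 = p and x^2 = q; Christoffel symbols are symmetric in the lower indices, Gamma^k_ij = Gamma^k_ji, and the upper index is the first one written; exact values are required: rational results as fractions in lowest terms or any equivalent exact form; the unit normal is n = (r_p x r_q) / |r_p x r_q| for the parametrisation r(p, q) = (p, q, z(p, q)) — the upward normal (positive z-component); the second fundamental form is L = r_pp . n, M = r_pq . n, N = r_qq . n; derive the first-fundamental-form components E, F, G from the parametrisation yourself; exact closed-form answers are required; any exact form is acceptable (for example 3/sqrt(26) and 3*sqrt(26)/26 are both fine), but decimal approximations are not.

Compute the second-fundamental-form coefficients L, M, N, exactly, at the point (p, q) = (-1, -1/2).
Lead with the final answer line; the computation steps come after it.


Answer: L = -20*sqrt(497)/497, M = 0, N = -36*sqrt(497)/497

z_p = 5, z_q = 9/4, z_pp = -5, z_pq = 0, z_qq = -9
E = 26, F = 45/4, G = 97/16; answer radicand W^2 = 497/16
unnormalised second-form numerators: l = -5, m = 0, n = -9; L = l/sqrt(497/16), and similarly M = m/sqrt(W^2), N = n/sqrt(W^2)


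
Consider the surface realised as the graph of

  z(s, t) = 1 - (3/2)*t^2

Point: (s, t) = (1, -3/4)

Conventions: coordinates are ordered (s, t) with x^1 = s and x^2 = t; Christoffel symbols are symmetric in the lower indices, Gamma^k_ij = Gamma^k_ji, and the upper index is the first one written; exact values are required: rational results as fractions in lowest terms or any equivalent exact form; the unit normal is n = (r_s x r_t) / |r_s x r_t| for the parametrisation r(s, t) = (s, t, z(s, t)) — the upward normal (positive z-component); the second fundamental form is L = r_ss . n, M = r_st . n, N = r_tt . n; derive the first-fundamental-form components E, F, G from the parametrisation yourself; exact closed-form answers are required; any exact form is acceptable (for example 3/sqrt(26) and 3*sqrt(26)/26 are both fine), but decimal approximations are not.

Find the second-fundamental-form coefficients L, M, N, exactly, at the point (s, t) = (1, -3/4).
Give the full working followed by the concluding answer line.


z_s = 0, z_t = 9/4, z_ss = 0, z_st = 0, z_tt = -3
E = 1, F = 0, G = 97/16; answer radicand W^2 = 97/16
unnormalised second-form numerators: l = 0, m = 0, n = -3; L = l/sqrt(97/16), and similarly M = m/sqrt(W^2), N = n/sqrt(W^2)

Answer: L = 0, M = 0, N = -12*sqrt(97)/97


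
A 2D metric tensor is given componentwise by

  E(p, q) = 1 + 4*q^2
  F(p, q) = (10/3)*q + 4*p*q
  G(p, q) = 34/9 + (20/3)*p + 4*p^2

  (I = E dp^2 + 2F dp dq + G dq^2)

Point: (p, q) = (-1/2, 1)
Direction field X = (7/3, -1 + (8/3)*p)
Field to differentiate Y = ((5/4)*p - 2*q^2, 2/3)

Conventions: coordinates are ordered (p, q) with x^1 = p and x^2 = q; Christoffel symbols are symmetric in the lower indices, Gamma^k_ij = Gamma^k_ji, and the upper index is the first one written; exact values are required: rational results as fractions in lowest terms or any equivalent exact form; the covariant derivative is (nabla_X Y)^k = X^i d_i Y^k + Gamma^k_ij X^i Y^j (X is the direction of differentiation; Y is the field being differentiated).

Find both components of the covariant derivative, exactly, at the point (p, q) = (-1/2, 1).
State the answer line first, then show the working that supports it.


Answer: (nabla_X Y)^p = 501/28, (nabla_X Y)^q = 79/42

E = 5, F = 4/3, G = 13/9 at the point
E_p = 0, E_q = 8, F_p = 4, F_q = 4/3, G_p = 8/3, G_q = 0
EG - F^2 = 49/9;  g^inv = (9/49) * [[13/9, -4/3], [-4/3, 5]]
first-kind symbols [ij,l] = (1/2)(d_i g_jl + d_j g_il - d_l g_ij): [pp,p] = E_p/2 = 0, [pp,q] = F_p - E_q/2 = 0, [pq,p] = E_q/2 = 4, [pq,q] = G_p/2 = 4/3, [qq,p] = F_q - G_p/2 = 0, [qq,q] = G_q/2 = 0
Gamma^p_ij = (G*[ij,p] - F*[ij,q])/(EG - F^2), Gamma^q_ij = (E*[ij,q] - F*[ij,p])/(EG - F^2)
Gamma_ppp = 0, Gamma_ppq = 36/49, Gamma_pqq = 0, Gamma_qpp = 0, Gamma_qpq = 12/49, Gamma_qqq = 0
X = (7/3, -7/3), Y = (-21/8, 2/3) at the point


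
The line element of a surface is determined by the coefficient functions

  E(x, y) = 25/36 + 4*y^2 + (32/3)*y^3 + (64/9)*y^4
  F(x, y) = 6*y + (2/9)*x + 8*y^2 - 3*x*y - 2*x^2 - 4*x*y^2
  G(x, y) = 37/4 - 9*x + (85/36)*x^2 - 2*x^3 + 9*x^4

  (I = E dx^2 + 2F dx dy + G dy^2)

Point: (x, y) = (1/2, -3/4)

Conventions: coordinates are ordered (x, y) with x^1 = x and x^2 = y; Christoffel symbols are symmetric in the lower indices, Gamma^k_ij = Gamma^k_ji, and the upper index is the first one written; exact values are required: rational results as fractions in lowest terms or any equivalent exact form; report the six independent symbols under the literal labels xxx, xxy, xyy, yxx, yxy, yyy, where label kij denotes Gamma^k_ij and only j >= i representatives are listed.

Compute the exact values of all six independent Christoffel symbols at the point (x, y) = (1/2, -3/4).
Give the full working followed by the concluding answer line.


E = 25/36, F = -7/18, G = 407/72 at the point
E_x = 0, E_y = 0, F_x = -16/9, F_y = -9/2, G_x = -131/36, G_y = 0
EG - F^2 = 1087/288;  g^inv = (288/1087) * [[407/72, 7/18], [7/18, 25/36]]
first-kind symbols [ij,l] = (1/2)(d_i g_jl + d_j g_il - d_l g_ij): [xx,x] = E_x/2 = 0, [xx,y] = F_x - E_y/2 = -16/9, [xy,x] = E_y/2 = 0, [xy,y] = G_x/2 = -131/72, [yy,x] = F_y - G_x/2 = -193/72, [yy,y] = G_y/2 = 0
Gamma^x_ij = (G*[ij,x] - F*[ij,y])/(EG - F^2), Gamma^y_ij = (E*[ij,y] - F*[ij,x])/(EG - F^2)

Answer: Gamma_xxx = -1792/9783, Gamma_xxy = -1834/9783, Gamma_xyy = -78551/19566, Gamma_yxx = -3200/9783, Gamma_yxy = -3275/9783, Gamma_yyy = -2702/9783


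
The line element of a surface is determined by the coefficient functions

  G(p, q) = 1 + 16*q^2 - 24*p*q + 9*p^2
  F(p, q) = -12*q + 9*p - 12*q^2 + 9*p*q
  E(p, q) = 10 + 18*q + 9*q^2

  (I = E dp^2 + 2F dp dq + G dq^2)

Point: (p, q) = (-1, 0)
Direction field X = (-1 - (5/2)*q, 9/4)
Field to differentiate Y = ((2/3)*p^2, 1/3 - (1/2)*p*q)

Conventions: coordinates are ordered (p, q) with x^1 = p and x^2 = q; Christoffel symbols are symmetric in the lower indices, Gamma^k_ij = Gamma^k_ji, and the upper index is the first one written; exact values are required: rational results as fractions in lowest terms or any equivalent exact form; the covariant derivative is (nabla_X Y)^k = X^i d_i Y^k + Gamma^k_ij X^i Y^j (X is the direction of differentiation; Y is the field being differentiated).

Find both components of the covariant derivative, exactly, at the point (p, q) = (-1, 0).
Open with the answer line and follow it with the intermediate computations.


Answer: (nabla_X Y)^p = 161/114, (nabla_X Y)^q = 159/152

E = 10, F = -9, G = 10 at the point
E_p = 0, E_q = 18, F_p = 9, F_q = -21, G_p = -18, G_q = 24
EG - F^2 = 19;  g^inv = (1/19) * [[10, 9], [9, 10]]
first-kind symbols [ij,l] = (1/2)(d_i g_jl + d_j g_il - d_l g_ij): [pp,p] = E_p/2 = 0, [pp,q] = F_p - E_q/2 = 0, [pq,p] = E_q/2 = 9, [pq,q] = G_p/2 = -9, [qq,p] = F_q - G_p/2 = -12, [qq,q] = G_q/2 = 12
Gamma^p_ij = (G*[ij,p] - F*[ij,q])/(EG - F^2), Gamma^q_ij = (E*[ij,q] - F*[ij,p])/(EG - F^2)
Gamma_ppp = 0, Gamma_ppq = 9/19, Gamma_pqq = -12/19, Gamma_qpp = 0, Gamma_qpq = -9/19, Gamma_qqq = 12/19
X = (-1, 9/4), Y = (2/3, 1/3) at the point


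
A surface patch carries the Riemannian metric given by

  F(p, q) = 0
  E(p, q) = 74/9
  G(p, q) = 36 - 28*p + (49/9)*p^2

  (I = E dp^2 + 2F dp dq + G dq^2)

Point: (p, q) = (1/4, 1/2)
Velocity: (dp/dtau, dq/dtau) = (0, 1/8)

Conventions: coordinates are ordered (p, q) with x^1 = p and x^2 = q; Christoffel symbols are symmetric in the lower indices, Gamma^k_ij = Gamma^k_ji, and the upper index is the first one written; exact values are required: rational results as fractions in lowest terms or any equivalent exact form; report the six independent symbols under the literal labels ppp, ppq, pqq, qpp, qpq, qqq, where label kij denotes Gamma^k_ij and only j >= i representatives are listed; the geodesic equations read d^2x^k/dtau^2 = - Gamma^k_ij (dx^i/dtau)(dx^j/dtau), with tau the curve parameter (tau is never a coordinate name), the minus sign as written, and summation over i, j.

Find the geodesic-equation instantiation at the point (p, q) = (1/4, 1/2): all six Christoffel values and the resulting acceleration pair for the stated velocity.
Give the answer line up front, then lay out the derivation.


Answer: Gamma_ppp = 0, Gamma_ppq = 0, Gamma_pqq = 455/296, Gamma_qpp = 0, Gamma_qpq = -28/65, Gamma_qqq = 0; accelerations (d^2p/dtau^2, d^2q/dtau^2) = (-455/18944, 0)

E = 74/9, F = 0, G = 4225/144 at the point
E_p = 0, E_q = 0, F_p = 0, F_q = 0, G_p = -455/18, G_q = 0
EG - F^2 = 156325/648;  g^inv = (648/156325) * [[4225/144, 0], [0, 74/9]]
first-kind symbols [ij,l] = (1/2)(d_i g_jl + d_j g_il - d_l g_ij): [pp,p] = E_p/2 = 0, [pp,q] = F_p - E_q/2 = 0, [pq,p] = E_q/2 = 0, [pq,q] = G_p/2 = -455/36, [qq,p] = F_q - G_p/2 = 455/36, [qq,q] = G_q/2 = 0
Gamma^p_ij = (G*[ij,p] - F*[ij,q])/(EG - F^2), Gamma^q_ij = (E*[ij,q] - F*[ij,p])/(EG - F^2)
Gamma_ppp = 0, Gamma_ppq = 0, Gamma_pqq = 455/296, Gamma_qpp = 0, Gamma_qpq = -28/65, Gamma_qqq = 0
d^2p/dtau^2 = -(Gamma_ppp*(0)^2 + 2*Gamma_ppq*(0)*(1/8) + Gamma_pqq*(1/8)^2) = -455/18944
d^2q/dtau^2 = -(Gamma_qpp*(0)^2 + 2*Gamma_qpq*(0)*(1/8) + Gamma_qqq*(1/8)^2) = 0


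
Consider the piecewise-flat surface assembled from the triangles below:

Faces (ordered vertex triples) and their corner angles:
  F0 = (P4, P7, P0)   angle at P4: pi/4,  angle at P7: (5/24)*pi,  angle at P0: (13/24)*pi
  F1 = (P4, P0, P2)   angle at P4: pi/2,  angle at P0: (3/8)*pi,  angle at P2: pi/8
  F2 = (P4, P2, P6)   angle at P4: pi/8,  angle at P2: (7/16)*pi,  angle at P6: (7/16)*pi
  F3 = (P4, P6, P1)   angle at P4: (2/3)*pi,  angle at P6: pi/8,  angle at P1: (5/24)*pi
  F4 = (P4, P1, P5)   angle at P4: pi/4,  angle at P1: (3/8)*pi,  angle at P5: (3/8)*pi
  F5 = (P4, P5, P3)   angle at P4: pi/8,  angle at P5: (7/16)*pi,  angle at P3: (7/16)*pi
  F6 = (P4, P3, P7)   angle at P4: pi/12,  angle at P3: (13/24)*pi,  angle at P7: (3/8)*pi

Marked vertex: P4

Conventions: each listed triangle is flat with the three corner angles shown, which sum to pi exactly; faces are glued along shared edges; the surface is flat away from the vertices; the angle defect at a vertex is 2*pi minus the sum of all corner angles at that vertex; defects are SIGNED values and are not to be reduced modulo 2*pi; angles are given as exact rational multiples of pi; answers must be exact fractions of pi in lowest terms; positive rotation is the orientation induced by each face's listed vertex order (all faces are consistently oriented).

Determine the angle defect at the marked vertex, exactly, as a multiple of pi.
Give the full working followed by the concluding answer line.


Sum of corner angles at P4: 2*pi
defect = 2*pi - 2*pi

Answer: defect(P4) = 0


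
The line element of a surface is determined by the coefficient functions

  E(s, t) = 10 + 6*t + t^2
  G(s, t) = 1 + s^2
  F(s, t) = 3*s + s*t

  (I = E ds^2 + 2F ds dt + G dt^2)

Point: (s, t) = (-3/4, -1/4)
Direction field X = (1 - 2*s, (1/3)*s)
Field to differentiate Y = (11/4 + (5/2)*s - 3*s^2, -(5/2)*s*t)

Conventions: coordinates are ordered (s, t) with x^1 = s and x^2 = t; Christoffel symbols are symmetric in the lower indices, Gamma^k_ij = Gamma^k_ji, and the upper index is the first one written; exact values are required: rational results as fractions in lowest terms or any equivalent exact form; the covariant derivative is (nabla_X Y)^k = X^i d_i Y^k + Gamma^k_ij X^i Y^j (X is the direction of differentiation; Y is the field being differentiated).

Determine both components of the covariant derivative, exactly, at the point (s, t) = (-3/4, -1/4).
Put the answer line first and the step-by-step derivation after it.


Answer: (nabla_X Y)^s = 20099/1168, (nabla_X Y)^t = 2741/2336

E = 137/16, F = -33/16, G = 25/16 at the point
E_s = 0, E_t = 11/2, F_s = 11/4, F_t = -3/4, G_s = -3/2, G_t = 0
EG - F^2 = 73/8;  g^inv = (8/73) * [[25/16, 33/16], [33/16, 137/16]]
first-kind symbols [ij,l] = (1/2)(d_i g_jl + d_j g_il - d_l g_ij): [ss,s] = E_s/2 = 0, [ss,t] = F_s - E_t/2 = 0, [st,s] = E_t/2 = 11/4, [st,t] = G_s/2 = -3/4, [tt,s] = F_t - G_s/2 = 0, [tt,t] = G_t/2 = 0
Gamma^s_ij = (G*[ij,s] - F*[ij,t])/(EG - F^2), Gamma^t_ij = (E*[ij,t] - F*[ij,s])/(EG - F^2)
Gamma_sss = 0, Gamma_sst = 22/73, Gamma_stt = 0, Gamma_tss = 0, Gamma_tst = -6/73, Gamma_ttt = 0
X = (5/2, -1/4), Y = (-13/16, -15/32) at the point


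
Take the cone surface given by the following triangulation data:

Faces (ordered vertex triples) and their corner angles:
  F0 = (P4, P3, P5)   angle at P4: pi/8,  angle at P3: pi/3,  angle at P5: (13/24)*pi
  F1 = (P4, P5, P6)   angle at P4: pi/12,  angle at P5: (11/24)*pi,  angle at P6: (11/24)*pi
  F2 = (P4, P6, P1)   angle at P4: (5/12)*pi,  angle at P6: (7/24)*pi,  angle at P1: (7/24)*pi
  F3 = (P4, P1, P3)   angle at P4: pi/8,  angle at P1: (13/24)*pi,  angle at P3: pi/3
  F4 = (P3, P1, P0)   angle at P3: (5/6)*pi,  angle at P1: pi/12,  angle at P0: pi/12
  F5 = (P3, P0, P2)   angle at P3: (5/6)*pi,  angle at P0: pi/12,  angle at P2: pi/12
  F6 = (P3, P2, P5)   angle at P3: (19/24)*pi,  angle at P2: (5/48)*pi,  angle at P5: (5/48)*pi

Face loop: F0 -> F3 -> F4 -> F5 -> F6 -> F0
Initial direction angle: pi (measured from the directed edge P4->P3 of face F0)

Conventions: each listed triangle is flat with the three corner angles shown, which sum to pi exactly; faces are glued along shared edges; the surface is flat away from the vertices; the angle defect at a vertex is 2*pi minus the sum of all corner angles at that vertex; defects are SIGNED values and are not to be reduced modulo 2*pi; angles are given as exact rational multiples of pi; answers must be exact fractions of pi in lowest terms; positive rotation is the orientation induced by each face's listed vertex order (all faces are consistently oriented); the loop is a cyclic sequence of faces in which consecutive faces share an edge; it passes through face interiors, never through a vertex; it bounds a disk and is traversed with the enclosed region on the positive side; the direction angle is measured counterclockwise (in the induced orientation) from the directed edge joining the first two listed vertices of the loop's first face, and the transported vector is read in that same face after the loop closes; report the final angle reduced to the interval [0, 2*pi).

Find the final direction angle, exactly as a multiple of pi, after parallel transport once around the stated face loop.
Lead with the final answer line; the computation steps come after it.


Answer: final direction angle = (15/8)*pi

enclosed vertex P3: corner angles sum to (25/8)*pi, defect = 2*pi - (25/8)*pi = (-9/8)*pi
transport around the loop rotates by the sum of enclosed defects; add to the initial angle mod 2*pi
final angle = pi - (9/8)*pi = (15/8)*pi (mod 2*pi)


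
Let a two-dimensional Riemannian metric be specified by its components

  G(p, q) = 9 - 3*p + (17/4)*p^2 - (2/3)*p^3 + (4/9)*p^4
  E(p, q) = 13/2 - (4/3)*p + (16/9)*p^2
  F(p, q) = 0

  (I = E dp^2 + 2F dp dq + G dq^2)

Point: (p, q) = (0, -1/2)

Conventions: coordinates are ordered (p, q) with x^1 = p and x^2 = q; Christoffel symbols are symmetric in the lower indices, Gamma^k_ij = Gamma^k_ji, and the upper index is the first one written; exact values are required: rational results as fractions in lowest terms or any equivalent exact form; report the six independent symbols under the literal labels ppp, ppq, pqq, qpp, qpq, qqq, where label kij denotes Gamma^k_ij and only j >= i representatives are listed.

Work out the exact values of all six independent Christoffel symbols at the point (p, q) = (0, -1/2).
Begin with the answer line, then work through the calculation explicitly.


Answer: Gamma_ppp = -4/39, Gamma_ppq = 0, Gamma_pqq = 3/13, Gamma_qpp = 0, Gamma_qpq = -1/6, Gamma_qqq = 0

E = 13/2, F = 0, G = 9 at the point
E_p = -4/3, E_q = 0, F_p = 0, F_q = 0, G_p = -3, G_q = 0
EG - F^2 = 117/2;  g^inv = (2/117) * [[9, 0], [0, 13/2]]
first-kind symbols [ij,l] = (1/2)(d_i g_jl + d_j g_il - d_l g_ij): [pp,p] = E_p/2 = -2/3, [pp,q] = F_p - E_q/2 = 0, [pq,p] = E_q/2 = 0, [pq,q] = G_p/2 = -3/2, [qq,p] = F_q - G_p/2 = 3/2, [qq,q] = G_q/2 = 0
Gamma^p_ij = (G*[ij,p] - F*[ij,q])/(EG - F^2), Gamma^q_ij = (E*[ij,q] - F*[ij,p])/(EG - F^2)
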